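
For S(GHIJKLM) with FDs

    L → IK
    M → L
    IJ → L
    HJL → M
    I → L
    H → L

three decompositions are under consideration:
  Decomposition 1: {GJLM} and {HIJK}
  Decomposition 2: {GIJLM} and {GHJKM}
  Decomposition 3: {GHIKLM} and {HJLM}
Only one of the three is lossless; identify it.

Decomposition 1: common = {J}, closure = {J} → lossy.
Decomposition 2: common = {GJM}, closure = {GIJKLM} → lossless.
Decomposition 3: common = {HLM}, closure = {HIKLM} → lossy.

Decomposition 2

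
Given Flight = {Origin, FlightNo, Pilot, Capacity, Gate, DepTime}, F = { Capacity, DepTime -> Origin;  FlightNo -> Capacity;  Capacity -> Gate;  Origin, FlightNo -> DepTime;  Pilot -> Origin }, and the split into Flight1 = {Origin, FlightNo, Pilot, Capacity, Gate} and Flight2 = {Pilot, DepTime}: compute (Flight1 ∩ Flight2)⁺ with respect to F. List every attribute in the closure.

Origin, Pilot

Flight1 ∩ Flight2 = {Pilot}.
Pilot → Origin applies, adding Origin
Closure: {Origin, Pilot}.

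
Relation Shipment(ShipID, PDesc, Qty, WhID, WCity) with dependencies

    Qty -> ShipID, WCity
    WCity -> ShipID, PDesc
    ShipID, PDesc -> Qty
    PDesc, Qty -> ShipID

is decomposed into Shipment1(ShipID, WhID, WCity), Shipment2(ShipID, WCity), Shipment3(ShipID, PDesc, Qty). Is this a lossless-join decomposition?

Chase test. Columns are ShipID, PDesc, Qty, WhID, WCity; row i has aⱼ where attribute j ∈ Shipmenti, else bᵢⱼ.
Initial tableau (one row per fragment):
  row 1: a1 b12 b13 a4 a5
  row 2: a1 b22 b23 b24 a5
  row 3: a1 a2 a3 b34 b35
Rows 1 and 2 agree on WCity; apply WCity→ShipID, PDesc and equate their ShipID, PDesc entries.
Rows 1 and 2 agree on ShipID, PDesc; apply ShipID, PDesc→Qty and equate their Qty entries.
No row becomes fully distinguished — the join is lossy.

No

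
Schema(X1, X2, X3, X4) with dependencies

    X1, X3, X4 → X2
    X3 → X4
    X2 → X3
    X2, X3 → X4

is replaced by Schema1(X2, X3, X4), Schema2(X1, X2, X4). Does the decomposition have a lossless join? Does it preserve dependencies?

Lossless test: (X2, X4)⁺ = {X2, X3, X4}, which contains all of one fragment — lossless.
Dependency preservation: the restricted closure of {X1, X3, X4} across the fragments never reaches {X2}, so X1, X3, X4 → X2 cannot be enforced without a join — not preserved.

lossless but not dependency-preserving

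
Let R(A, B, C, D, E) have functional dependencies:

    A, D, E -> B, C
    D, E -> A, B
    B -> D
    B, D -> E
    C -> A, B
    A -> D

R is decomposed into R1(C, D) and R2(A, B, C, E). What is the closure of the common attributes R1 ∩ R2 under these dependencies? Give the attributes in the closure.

A, B, C, D, E

R1 ∩ R2 = {C}.
C → A, B applies, adding A, B
A → D applies, adding D
B, D → E applies, adding E
Closure: {A, B, C, D, E}.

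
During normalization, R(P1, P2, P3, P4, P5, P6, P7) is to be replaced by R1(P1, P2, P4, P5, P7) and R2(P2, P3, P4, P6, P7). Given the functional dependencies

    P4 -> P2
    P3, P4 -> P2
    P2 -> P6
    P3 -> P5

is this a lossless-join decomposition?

No

Common attributes: R1 ∩ R2 = {P2, P4, P7}.
Closure of {P2, P4, P7}: P2 → P6 applies, adding P6. So (P2, P4, P7)⁺ = {P2, P4, P6, P7}.
The closure contains neither all of R1 = {P1, P2, P4, P5, P7} nor all of R2 = {P2, P3, P4, P6, P7}, so the common attributes are not a superkey of either fragment. The join is lossy.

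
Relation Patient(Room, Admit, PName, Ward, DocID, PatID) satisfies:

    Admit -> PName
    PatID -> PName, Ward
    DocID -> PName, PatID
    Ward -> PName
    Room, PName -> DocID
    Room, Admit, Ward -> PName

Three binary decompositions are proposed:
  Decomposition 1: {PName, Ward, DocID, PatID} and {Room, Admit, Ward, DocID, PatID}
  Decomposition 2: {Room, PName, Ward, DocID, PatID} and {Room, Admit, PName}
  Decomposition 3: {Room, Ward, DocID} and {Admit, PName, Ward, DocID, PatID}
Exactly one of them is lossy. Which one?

Decomposition 3

Decomposition 1: common = {Ward, DocID, PatID}, closure = {PName, Ward, DocID, PatID} → lossless.
Decomposition 2: common = {Room, PName}, closure = {Room, PName, Ward, DocID, PatID} → lossless.
Decomposition 3: common = {Ward, DocID}, closure = {PName, Ward, DocID, PatID} → lossy.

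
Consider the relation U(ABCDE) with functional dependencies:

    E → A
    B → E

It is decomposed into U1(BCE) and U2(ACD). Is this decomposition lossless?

Common attributes: U1 ∩ U2 = {C}.
No dependency enlarges {C}, so (C)⁺ = {C}.
The closure contains neither all of U1 = {BCE} nor all of U2 = {ACD}, so the common attributes are not a superkey of either fragment. The join is lossy.

No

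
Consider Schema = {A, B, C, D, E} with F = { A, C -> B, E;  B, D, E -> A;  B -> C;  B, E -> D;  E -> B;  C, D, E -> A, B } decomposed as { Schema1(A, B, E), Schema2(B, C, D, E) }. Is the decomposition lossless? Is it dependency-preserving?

lossless but not dependency-preserving

Lossless test: (B, E)⁺ = {A, B, C, D, E}, which contains all of one fragment — lossless.
Dependency preservation: the restricted closure of {A, C} across the fragments never reaches {B, E}, so A, C → B, E cannot be enforced without a join — not preserved.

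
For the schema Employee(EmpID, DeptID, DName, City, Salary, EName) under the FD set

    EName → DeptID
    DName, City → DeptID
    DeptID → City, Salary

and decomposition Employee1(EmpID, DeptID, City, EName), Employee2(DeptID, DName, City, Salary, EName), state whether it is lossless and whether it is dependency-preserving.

lossy but dependency-preserving

Lossless test: (DeptID, City, EName)⁺ = {DeptID, City, Salary, EName}, which is a superkey of neither fragment — lossy.
Dependency preservation: every FD's attributes lie within a single fragment, so each can be enforced locally — preserved.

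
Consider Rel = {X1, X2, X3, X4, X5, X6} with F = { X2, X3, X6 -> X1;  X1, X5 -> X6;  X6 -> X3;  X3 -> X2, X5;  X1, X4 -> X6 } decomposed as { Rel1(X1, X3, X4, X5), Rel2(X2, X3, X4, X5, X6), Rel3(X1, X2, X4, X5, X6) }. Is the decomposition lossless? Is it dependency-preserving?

Lossless test (chase): Rows 1 and 3 agree on X1, X5; apply X1, X5→X6 and equate their X6 entries. Rows 1 and 3 agree on X6; apply X6→X3 and equate their X3 entries. Rows 1 and 2 agree on X3; apply X3→X2, X5 and equate their X2, X5 entries. Rows 1 and 2 agree on X2, X3, X6; apply X2, X3, X6→X1 and equate their X1 entries. Row 1 is now all distinguished symbols — the join is lossless.
Dependency preservation: X2, X3, X6 → X1 is not contained in any single fragment, but the restricted closure of its left-hand side across the fragments still reaches the right-hand side; the remaining FDs each lie inside some fragment. All dependencies are preserved.

lossless and dependency-preserving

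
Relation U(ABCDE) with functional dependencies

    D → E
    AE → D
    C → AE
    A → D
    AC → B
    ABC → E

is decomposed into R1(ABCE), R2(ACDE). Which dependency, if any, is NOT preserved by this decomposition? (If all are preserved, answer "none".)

D → E lies within R2.
AE → D lies within R2.
C → AE lies within R1.
A → D lies within R2.
AC → B lies within R1.
ABC → E lies within R1.
Every dependency is enforceable on the fragments, so the decomposition is dependency-preserving.

none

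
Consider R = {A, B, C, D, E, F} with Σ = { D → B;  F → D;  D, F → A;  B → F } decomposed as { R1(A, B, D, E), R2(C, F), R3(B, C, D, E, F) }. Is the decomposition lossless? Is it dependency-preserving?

Lossless test (chase): Rows 2 and 3 agree on F; apply F→D and equate their D entries. Rows 2 and 3 agree on D, F; apply D, F→A and equate their A entries. Rows 1 and 3 agree on B; apply B→F and equate their F entries. Rows 1 and 2 agree on D; apply D→B and equate their B entries. Rows 1 and 2 agree on D, F; apply D, F→A and equate their A entries. Row 3 is now all distinguished symbols — the join is lossless.
Dependency preservation: D, F → A is not contained in any single fragment, but the restricted closure of its left-hand side across the fragments still reaches the right-hand side; the remaining FDs each lie inside some fragment. All dependencies are preserved.

lossless and dependency-preserving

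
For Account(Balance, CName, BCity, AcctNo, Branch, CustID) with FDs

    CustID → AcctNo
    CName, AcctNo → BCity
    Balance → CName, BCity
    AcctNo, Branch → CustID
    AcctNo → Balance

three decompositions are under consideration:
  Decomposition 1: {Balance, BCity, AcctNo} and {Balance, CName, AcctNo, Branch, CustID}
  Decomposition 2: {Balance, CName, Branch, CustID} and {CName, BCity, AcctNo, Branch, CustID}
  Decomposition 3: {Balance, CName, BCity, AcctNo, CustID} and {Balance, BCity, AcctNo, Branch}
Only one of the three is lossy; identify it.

Decomposition 3

Decomposition 1: common = {Balance, AcctNo}, closure = {Balance, CName, BCity, AcctNo} → lossless.
Decomposition 2: common = {CName, Branch, CustID}, closure = {Balance, CName, BCity, AcctNo, Branch, CustID} → lossless.
Decomposition 3: common = {Balance, BCity, AcctNo}, closure = {Balance, CName, BCity, AcctNo} → lossy.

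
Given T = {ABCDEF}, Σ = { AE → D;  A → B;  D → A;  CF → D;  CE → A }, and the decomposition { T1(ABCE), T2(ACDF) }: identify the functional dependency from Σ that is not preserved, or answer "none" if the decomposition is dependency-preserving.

AE → D

Check AE → D: no single fragment contains all of {ADE}, and the restricted closure of {AE} across the fragments never reaches {D}.
A → B is preserved.
D → A is preserved.
CF → D is preserved.
CE → A is preserved.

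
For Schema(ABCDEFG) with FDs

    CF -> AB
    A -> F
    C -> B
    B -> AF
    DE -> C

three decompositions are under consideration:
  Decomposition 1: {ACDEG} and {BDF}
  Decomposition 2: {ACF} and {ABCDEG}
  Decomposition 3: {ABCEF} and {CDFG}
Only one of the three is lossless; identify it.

Decomposition 1: common = {D}, closure = {D} → lossy.
Decomposition 2: common = {AC}, closure = {ABCF} → lossless.
Decomposition 3: common = {CF}, closure = {ABCF} → lossy.

Decomposition 2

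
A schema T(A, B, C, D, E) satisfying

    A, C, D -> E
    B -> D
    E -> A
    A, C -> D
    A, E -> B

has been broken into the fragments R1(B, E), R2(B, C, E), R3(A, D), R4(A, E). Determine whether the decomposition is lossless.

No

Chase test. Columns are A, B, C, D, E; row i has aⱼ where attribute j ∈ Ri, else bᵢⱼ.
Initial tableau (one row per fragment):
  row 1: b11 a2 b13 b14 a5
  row 2: b21 a2 a3 b24 a5
  row 3: a1 b32 b33 a4 b35
  row 4: a1 b42 b43 b44 a5
Rows 1 and 2 agree on B; apply B→D and equate their D entries.
Rows 1 and 2 agree on E; apply E→A and equate their A entries.
Rows 1 and 4 agree on E; apply E→A and equate their A entries.
Rows 1 and 4 agree on A, E; apply A, E→B and equate their B entries.
Rows 1 and 4 agree on B; apply B→D and equate their D entries.
No row becomes fully distinguished — the join is lossy.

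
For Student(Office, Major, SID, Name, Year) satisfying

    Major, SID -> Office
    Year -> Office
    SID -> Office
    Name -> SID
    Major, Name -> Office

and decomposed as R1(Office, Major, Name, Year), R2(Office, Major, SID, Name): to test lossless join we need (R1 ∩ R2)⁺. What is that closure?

Office, Major, SID, Name

R1 ∩ R2 = {Office, Major, Name}.
Name → SID applies, adding SID
Closure: {Office, Major, SID, Name}.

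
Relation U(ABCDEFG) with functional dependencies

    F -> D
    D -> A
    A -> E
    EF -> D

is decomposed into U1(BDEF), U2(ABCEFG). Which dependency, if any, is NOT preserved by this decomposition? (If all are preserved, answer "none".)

D -> A

Check D → A: no single fragment contains all of {AD}, and the restricted closure of {D} across the fragments never reaches {A}.
F → D is preserved.
A → E is preserved.
EF → D is preserved.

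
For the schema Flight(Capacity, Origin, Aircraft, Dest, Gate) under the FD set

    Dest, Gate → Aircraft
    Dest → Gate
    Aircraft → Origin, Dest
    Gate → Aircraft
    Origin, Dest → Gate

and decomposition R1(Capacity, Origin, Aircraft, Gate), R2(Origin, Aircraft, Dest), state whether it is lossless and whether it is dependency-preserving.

lossless and dependency-preserving

Lossless test: (Origin, Aircraft)⁺ = {Origin, Aircraft, Dest, Gate}, which contains all of one fragment — lossless.
Dependency preservation: Dest, Gate → Aircraft; Dest → Gate; Origin, Dest → Gate are not contained in any single fragment, but the restricted closure of each left-hand side across the fragments still reaches the right-hand side; the remaining FDs each lie inside some fragment. All dependencies are preserved.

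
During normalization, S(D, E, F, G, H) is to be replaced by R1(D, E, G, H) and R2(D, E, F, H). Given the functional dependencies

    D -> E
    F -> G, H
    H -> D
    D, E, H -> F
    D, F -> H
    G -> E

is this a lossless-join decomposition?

Yes

Common attributes: R1 ∩ R2 = {D, E, H}.
Closure of {D, E, H}: D, E, H → F applies, adding F; F → G, H applies, adding G. So (D, E, H)⁺ = {D, E, F, G, H}.
This closure contains every attribute of R1, so R1 ∩ R2 → R1. The join is lossless.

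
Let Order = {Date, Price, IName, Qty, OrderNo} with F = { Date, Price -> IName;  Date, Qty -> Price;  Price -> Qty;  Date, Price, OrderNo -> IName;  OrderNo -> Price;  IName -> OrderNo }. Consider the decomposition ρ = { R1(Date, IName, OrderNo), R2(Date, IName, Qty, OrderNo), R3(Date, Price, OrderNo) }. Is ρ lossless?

Yes

Chase test. Columns are Date, Price, IName, Qty, OrderNo; row i has aⱼ where attribute j ∈ Ri, else bᵢⱼ.
Initial tableau (one row per fragment):
  row 1: a1 b12 a3 b14 a5
  row 2: a1 b22 a3 a4 a5
  row 3: a1 a2 b33 b34 a5
Rows 1 and 2 agree on OrderNo; apply OrderNo→Price and equate their Price entries.
Rows 1 and 3 agree on OrderNo; apply OrderNo→Price and equate their Price entries.
Rows 1 and 3 agree on Date, Price; apply Date, Price→IName and equate their IName entries.
Rows 1 and 2 agree on Price; apply Price→Qty and equate their Qty entries.
Rows 1 and 3 agree on Price; apply Price→Qty and equate their Qty entries.
Row 1 is now all distinguished symbols — the join is lossless.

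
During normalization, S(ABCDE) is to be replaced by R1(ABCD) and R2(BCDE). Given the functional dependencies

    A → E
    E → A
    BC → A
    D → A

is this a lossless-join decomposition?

Yes

Common attributes: R1 ∩ R2 = {BCD}.
Closure of {BCD}: BC → A applies, adding A; A → E applies, adding E. So (BCD)⁺ = {ABCDE}.
This closure contains every attribute of R1, so R1 ∩ R2 → R1. The join is lossless.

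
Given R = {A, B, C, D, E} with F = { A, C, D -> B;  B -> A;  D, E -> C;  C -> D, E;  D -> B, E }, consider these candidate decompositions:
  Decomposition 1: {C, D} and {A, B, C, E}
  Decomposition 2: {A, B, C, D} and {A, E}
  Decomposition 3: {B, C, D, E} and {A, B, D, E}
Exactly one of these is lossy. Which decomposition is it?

Decomposition 1: common = {C}, closure = {A, B, C, D, E} → lossless.
Decomposition 2: common = {A}, closure = {A} → lossy.
Decomposition 3: common = {B, D, E}, closure = {A, B, C, D, E} → lossless.

Decomposition 2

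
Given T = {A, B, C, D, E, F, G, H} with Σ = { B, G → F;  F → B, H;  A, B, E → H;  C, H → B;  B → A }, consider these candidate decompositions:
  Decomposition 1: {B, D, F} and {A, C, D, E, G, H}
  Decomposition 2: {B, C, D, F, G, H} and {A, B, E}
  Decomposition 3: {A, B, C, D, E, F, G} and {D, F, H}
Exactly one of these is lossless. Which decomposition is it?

Decomposition 3

Decomposition 1: common = {D}, closure = {D} → lossy.
Decomposition 2: common = {B}, closure = {A, B} → lossy.
Decomposition 3: common = {D, F}, closure = {A, B, D, F, H} → lossless.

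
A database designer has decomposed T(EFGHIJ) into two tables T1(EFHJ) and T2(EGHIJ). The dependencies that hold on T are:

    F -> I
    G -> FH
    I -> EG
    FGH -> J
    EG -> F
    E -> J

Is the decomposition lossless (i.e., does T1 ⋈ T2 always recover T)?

No

Common attributes: T1 ∩ T2 = {EHJ}.
No dependency enlarges {EHJ}, so (EHJ)⁺ = {EHJ}.
The closure contains neither all of T1 = {EFHJ} nor all of T2 = {EGHIJ}, so the common attributes are not a superkey of either fragment. The join is lossy.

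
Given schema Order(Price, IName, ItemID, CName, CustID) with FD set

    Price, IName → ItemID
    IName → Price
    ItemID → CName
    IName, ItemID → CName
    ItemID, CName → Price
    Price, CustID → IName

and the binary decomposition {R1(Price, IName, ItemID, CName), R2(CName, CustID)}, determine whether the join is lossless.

Common attributes: R1 ∩ R2 = {CName}.
No dependency enlarges {CName}, so (CName)⁺ = {CName}.
The closure contains neither all of R1 = {Price, IName, ItemID, CName} nor all of R2 = {CName, CustID}, so the common attributes are not a superkey of either fragment. The join is lossy.

No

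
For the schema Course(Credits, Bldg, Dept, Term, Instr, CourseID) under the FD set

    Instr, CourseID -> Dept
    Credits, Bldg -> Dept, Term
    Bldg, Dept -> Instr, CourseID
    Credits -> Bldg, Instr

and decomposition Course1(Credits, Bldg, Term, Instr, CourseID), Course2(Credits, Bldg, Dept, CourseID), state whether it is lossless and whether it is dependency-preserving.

lossless but not dependency-preserving

Lossless test: (Credits, Bldg, CourseID)⁺ = {Credits, Bldg, Dept, Term, Instr, CourseID}, which contains all of one fragment — lossless.
Dependency preservation: the restricted closure of {Instr, CourseID} across the fragments never reaches {Dept}, so Instr, CourseID → Dept cannot be enforced without a join — not preserved.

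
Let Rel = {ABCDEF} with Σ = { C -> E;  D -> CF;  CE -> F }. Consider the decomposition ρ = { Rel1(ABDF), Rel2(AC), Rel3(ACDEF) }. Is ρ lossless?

Yes

Chase test. Columns are ABCDEF; row i has aⱼ where attribute j ∈ Reli, else bᵢⱼ.
Initial tableau (one row per fragment):
  row 1: a1 a2 b13 a4 b15 a6
  row 2: a1 b22 a3 b24 b25 b26
  row 3: a1 b32 a3 a4 a5 a6
Rows 2 and 3 agree on C; apply C→E and equate their E entries.
Rows 1 and 3 agree on D; apply D→CF and equate their CF entries.
Rows 2 and 3 agree on CE; apply CE→F and equate their F entries.
Rows 1 and 2 agree on C; apply C→E and equate their E entries.
Row 1 is now all distinguished symbols — the join is lossless.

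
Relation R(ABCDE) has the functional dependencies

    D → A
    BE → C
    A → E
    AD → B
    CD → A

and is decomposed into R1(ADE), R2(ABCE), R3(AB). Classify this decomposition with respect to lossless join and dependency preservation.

lossy and not dependency-preserving

Lossless test (chase): Rows 1 and 3 agree on A; apply A→E and equate their E entries. Rows 2 and 3 agree on BE; apply BE→C and equate their C entries. No row becomes fully distinguished — the join is lossy.
Dependency preservation: the restricted closure of {AD} across the fragments never reaches {B}, so AD → B cannot be enforced without a join — not preserved.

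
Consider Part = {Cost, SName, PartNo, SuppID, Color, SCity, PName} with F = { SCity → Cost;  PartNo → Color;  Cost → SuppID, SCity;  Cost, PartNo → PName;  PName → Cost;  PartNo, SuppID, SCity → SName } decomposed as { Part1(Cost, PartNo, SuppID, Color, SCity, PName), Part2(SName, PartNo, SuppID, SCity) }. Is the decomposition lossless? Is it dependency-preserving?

Lossless test: (PartNo, SuppID, SCity)⁺ = {Cost, SName, PartNo, SuppID, Color, SCity, PName}, which contains all of one fragment — lossless.
Dependency preservation: every FD's attributes lie within a single fragment, so each can be enforced locally — preserved.

lossless and dependency-preserving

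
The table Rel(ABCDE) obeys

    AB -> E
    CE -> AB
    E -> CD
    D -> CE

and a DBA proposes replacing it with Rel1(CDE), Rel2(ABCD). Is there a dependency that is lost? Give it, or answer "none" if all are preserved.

AB → E: restricted closure across fragments reaches E.
CE → AB: restricted closure across fragments reaches AB.
E → CD lies within Rel1.
D → CE lies within Rel1.
Every dependency is enforceable on the fragments, so the decomposition is dependency-preserving.

none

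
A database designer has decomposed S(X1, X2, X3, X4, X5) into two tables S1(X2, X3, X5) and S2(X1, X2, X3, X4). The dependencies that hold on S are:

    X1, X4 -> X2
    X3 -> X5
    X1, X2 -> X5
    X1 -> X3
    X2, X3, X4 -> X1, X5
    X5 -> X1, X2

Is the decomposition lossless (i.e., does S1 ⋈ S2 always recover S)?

Common attributes: S1 ∩ S2 = {X2, X3}.
Closure of {X2, X3}: X3 → X5 applies, adding X5; X5 → X1, X2 applies, adding X1. So (X2, X3)⁺ = {X1, X2, X3, X5}.
This closure contains every attribute of S1, so S1 ∩ S2 → S1. The join is lossless.

Yes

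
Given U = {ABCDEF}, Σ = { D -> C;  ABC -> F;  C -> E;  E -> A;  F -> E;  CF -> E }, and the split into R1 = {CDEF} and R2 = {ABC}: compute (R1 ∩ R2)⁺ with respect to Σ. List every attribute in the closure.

R1 ∩ R2 = {C}.
C → E applies, adding E
E → A applies, adding A
Closure: {ACE}.

ACE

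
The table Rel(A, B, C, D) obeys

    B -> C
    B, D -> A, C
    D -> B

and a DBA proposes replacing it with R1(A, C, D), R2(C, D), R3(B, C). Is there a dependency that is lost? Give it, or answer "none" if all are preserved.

D -> B

Check D → B: no single fragment contains all of {B, D}, and the restricted closure of {D} across the fragments never reaches {B}.
B → C is preserved.
B, D → A, C is preserved.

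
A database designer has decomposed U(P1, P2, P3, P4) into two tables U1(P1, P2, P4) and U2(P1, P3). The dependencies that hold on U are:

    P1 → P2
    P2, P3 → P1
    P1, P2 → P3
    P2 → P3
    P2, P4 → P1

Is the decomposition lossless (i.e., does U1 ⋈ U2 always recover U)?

Yes

Common attributes: U1 ∩ U2 = {P1}.
Closure of {P1}: P1 → P2 applies, adding P2; P1, P2 → P3 applies, adding P3. So (P1)⁺ = {P1, P2, P3}.
This closure contains every attribute of U2, so U1 ∩ U2 → U2. The join is lossless.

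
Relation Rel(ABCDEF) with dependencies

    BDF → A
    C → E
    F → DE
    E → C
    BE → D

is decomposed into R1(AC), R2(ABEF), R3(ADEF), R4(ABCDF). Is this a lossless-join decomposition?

Chase test. Columns are ABCDEF; row i has aⱼ where attribute j ∈ Ri, else bᵢⱼ.
Initial tableau (one row per fragment):
  row 1: a1 b12 a3 b14 b15 b16
  row 2: a1 a2 b23 b24 a5 a6
  row 3: a1 b32 b33 a4 a5 a6
  row 4: a1 a2 a3 a4 b45 a6
Rows 1 and 4 agree on C; apply C→E and equate their E entries.
Rows 2 and 3 agree on F; apply F→DE and equate their DE entries.
Rows 2 and 4 agree on F; apply F→DE and equate their DE entries.
Rows 1 and 2 agree on E; apply E→C and equate their C entries.
Rows 1 and 3 agree on E; apply E→C and equate their C entries.
Row 2 is now all distinguished symbols — the join is lossless.

Yes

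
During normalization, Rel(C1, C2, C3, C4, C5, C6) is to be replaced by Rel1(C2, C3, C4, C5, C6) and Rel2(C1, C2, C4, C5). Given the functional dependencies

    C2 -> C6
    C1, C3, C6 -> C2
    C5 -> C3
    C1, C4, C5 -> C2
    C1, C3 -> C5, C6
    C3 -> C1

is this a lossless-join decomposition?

Common attributes: Rel1 ∩ Rel2 = {C2, C4, C5}.
Closure of {C2, C4, C5}: C2 → C6 applies, adding C6; C5 → C3 applies, adding C3; C3 → C1 applies, adding C1. So (C2, C4, C5)⁺ = {C1, C2, C3, C4, C5, C6}.
This closure contains every attribute of Rel1, so Rel1 ∩ Rel2 → Rel1. The join is lossless.

Yes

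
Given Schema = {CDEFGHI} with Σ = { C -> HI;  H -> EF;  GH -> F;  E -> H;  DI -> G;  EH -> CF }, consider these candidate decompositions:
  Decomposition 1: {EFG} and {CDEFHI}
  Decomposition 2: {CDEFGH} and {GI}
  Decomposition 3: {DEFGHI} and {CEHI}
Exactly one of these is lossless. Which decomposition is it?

Decomposition 3

Decomposition 1: common = {EF}, closure = {CEFHI} → lossy.
Decomposition 2: common = {G}, closure = {G} → lossy.
Decomposition 3: common = {EHI}, closure = {CEFHI} → lossless.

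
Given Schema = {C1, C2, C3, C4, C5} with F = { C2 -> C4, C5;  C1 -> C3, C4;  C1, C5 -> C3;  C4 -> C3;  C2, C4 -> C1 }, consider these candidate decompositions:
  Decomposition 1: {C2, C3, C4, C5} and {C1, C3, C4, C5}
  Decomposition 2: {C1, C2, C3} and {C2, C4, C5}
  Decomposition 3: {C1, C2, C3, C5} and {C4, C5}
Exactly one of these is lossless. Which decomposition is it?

Decomposition 2

Decomposition 1: common = {C3, C4, C5}, closure = {C3, C4, C5} → lossy.
Decomposition 2: common = {C2}, closure = {C1, C2, C3, C4, C5} → lossless.
Decomposition 3: common = {C5}, closure = {C5} → lossy.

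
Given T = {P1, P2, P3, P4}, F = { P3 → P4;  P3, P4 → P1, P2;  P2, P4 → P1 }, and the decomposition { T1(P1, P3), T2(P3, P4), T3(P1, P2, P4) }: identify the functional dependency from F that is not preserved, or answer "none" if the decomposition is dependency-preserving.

Check P3, P4 → P1, P2: no single fragment contains all of {P1, P2, P3, P4}, and the restricted closure of {P3, P4} across the fragments never reaches {P1, P2}.
P3 → P4 is preserved.
P2, P4 → P1 is preserved.

P3, P4 → P1, P2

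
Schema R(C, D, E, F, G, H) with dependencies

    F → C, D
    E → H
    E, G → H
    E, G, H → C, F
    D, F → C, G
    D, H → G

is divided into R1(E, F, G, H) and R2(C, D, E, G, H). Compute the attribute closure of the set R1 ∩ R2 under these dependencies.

C, D, E, F, G, H

R1 ∩ R2 = {E, G, H}.
E, G, H → C, F applies, adding C, F
F → C, D applies, adding D
Closure: {C, D, E, F, G, H}.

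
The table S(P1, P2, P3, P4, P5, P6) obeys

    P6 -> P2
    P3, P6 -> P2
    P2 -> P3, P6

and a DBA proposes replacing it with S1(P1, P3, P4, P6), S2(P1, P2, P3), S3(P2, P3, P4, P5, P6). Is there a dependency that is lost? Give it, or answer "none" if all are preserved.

P6 → P2 lies within S3.
P3, P6 → P2 lies within S3.
P2 → P3, P6 lies within S3.
Every dependency is enforceable on the fragments, so the decomposition is dependency-preserving.

none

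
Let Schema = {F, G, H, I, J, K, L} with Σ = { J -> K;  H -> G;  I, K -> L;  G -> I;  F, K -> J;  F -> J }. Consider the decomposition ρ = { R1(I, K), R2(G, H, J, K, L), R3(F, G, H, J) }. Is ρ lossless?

No

Chase test. Columns are F, G, H, I, J, K, L; row i has aⱼ where attribute j ∈ Ri, else bᵢⱼ.
Initial tableau (one row per fragment):
  row 1: b11 b12 b13 a4 b15 a6 b17
  row 2: b21 a2 a3 b24 a5 a6 a7
  row 3: a1 a2 a3 b34 a5 b36 b37
Rows 2 and 3 agree on J; apply J→K and equate their K entries.
Rows 2 and 3 agree on G; apply G→I and equate their I entries.
Rows 2 and 3 agree on I, K; apply I, K→L and equate their L entries.
No row becomes fully distinguished — the join is lossy.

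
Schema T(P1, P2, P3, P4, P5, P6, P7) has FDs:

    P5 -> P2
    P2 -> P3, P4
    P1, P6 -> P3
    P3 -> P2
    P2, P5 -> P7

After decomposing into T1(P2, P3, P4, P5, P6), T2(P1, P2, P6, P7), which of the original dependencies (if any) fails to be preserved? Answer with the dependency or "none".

P2, P5 -> P7

Check P2, P5 → P7: no single fragment contains all of {P2, P5, P7}, and the restricted closure of {P2, P5} across the fragments never reaches {P7}.
P5 → P2 is preserved.
P2 → P3, P4 is preserved.
P1, P6 → P3 is preserved.
P3 → P2 is preserved.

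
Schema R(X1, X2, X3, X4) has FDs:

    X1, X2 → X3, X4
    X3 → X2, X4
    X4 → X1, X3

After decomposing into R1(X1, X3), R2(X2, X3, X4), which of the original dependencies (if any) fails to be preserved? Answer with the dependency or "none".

Check X1, X2 → X3, X4: no single fragment contains all of {X1, X2, X3, X4}, and the restricted closure of {X1, X2} across the fragments never reaches {X3, X4}.
X3 → X2, X4 is preserved.
X4 → X1, X3 is preserved.

X1, X2 → X3, X4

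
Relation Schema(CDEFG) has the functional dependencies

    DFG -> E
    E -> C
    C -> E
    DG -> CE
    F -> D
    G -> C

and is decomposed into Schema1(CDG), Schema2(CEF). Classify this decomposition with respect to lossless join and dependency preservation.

Lossless test: (C)⁺ = {CE}, which is a superkey of neither fragment — lossy.
Dependency preservation: the restricted closure of {F} across the fragments never reaches {D}, so F → D cannot be enforced without a join — not preserved.

lossy and not dependency-preserving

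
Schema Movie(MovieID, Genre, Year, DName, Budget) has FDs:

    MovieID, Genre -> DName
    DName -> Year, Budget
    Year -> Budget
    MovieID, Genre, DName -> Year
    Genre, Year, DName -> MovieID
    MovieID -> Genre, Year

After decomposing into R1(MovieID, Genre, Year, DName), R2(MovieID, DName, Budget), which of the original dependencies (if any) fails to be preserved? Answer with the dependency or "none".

Year -> Budget

Check Year → Budget: no single fragment contains all of {Year, Budget}, and the restricted closure of {Year} across the fragments never reaches {Budget}.
MovieID, Genre → DName is preserved.
DName → Year, Budget is preserved.
MovieID, Genre, DName → Year is preserved.
Genre, Year, DName → MovieID is preserved.
MovieID → Genre, Year is preserved.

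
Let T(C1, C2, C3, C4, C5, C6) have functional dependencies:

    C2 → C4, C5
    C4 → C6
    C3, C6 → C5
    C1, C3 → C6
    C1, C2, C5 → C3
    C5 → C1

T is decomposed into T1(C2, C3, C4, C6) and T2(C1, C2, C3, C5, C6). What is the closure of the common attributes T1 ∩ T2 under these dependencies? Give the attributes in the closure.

C1, C2, C3, C4, C5, C6

T1 ∩ T2 = {C2, C3, C6}.
C2 → C4, C5 applies, adding C4, C5
C5 → C1 applies, adding C1
Closure: {C1, C2, C3, C4, C5, C6}.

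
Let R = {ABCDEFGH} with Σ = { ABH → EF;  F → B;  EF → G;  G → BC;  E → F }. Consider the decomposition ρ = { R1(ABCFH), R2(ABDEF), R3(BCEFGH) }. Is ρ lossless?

Chase test. Columns are ABCDEFGH; row i has aⱼ where attribute j ∈ Ri, else bᵢⱼ.
Initial tableau (one row per fragment):
  row 1: a1 a2 a3 b14 b15 a6 b17 a8
  row 2: a1 a2 b23 a4 a5 a6 b27 b28
  row 3: b31 a2 a3 b34 a5 a6 a7 a8
Rows 2 and 3 agree on EF; apply EF→G and equate their G entries.
Rows 2 and 3 agree on G; apply G→BC and equate their BC entries.
No row becomes fully distinguished — the join is lossy.

No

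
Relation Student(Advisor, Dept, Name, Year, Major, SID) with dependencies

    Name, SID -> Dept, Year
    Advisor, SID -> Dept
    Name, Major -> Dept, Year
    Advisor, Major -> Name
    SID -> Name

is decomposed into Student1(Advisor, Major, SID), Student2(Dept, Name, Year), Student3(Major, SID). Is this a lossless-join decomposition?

No

Chase test. Columns are Advisor, Dept, Name, Year, Major, SID; row i has aⱼ where attribute j ∈ Studenti, else bᵢⱼ.
Initial tableau (one row per fragment):
  row 1: a1 b12 b13 b14 a5 a6
  row 2: b21 a2 a3 a4 b25 b26
  row 3: b31 b32 b33 b34 a5 a6
Rows 1 and 3 agree on SID; apply SID→Name and equate their Name entries.
Rows 1 and 3 agree on Name, SID; apply Name, SID→Dept, Year and equate their Dept, Year entries.
No row becomes fully distinguished — the join is lossy.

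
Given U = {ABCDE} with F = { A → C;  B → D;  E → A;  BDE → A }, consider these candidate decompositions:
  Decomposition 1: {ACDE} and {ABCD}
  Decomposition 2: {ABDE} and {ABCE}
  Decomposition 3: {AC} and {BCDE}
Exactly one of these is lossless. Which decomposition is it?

Decomposition 1: common = {ACD}, closure = {ACD} → lossy.
Decomposition 2: common = {ABE}, closure = {ABCDE} → lossless.
Decomposition 3: common = {C}, closure = {C} → lossy.

Decomposition 2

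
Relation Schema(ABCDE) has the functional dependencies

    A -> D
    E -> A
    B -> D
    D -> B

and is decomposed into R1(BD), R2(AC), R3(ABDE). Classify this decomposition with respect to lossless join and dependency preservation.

Lossless test (chase): Rows 2 and 3 agree on A; apply A→D and equate their D entries. Rows 1 and 2 agree on D; apply D→B and equate their B entries. No row becomes fully distinguished — the join is lossy.
Dependency preservation: every FD's attributes lie within a single fragment, so each can be enforced locally — preserved.

lossy but dependency-preserving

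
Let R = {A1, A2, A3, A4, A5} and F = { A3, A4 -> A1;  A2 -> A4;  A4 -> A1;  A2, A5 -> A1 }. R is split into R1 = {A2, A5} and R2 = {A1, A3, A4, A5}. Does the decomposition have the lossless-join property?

No

Common attributes: R1 ∩ R2 = {A5}.
No dependency enlarges {A5}, so (A5)⁺ = {A5}.
The closure contains neither all of R1 = {A2, A5} nor all of R2 = {A1, A3, A4, A5}, so the common attributes are not a superkey of either fragment. The join is lossy.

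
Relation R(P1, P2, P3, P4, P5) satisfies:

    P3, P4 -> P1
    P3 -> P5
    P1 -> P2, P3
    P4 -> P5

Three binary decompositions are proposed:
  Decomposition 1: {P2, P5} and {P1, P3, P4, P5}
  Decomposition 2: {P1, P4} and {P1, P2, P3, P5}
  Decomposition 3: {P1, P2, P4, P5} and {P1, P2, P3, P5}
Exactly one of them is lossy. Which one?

Decomposition 1: common = {P5}, closure = {P5} → lossy.
Decomposition 2: common = {P1}, closure = {P1, P2, P3, P5} → lossless.
Decomposition 3: common = {P1, P2, P5}, closure = {P1, P2, P3, P5} → lossless.

Decomposition 1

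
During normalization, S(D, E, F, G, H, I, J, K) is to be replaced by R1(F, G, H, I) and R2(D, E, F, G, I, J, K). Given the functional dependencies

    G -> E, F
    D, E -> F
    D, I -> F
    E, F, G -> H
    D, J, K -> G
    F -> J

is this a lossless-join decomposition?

Yes

Common attributes: R1 ∩ R2 = {F, G, I}.
Closure of {F, G, I}: G → E, F applies, adding E; E, F, G → H applies, adding H; F → J applies, adding J. So (F, G, I)⁺ = {E, F, G, H, I, J}.
This closure contains every attribute of R1, so R1 ∩ R2 → R1. The join is lossless.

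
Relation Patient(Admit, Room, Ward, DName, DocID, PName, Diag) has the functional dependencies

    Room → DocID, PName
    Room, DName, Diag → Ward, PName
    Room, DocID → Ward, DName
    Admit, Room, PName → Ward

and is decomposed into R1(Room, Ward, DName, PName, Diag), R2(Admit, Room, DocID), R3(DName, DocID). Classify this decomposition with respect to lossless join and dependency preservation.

lossy but dependency-preserving

Lossless test (chase): Rows 1 and 2 agree on Room; apply Room→DocID, PName and equate their DocID, PName entries. Rows 1 and 2 agree on Room, DocID; apply Room, DocID→Ward, DName and equate their Ward, DName entries. No row becomes fully distinguished — the join is lossy.
Dependency preservation: Room → DocID, PName; Room, DocID → Ward, DName; Admit, Room, PName → Ward are not contained in any single fragment, but the restricted closure of each left-hand side across the fragments still reaches the right-hand side; the remaining FDs each lie inside some fragment. All dependencies are preserved.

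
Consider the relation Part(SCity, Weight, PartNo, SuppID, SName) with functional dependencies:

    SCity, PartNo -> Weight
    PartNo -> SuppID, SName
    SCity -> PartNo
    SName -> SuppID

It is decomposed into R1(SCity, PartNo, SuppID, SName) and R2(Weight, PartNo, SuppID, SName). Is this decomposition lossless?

Common attributes: R1 ∩ R2 = {PartNo, SuppID, SName}.
No dependency enlarges {PartNo, SuppID, SName}, so (PartNo, SuppID, SName)⁺ = {PartNo, SuppID, SName}.
The closure contains neither all of R1 = {SCity, PartNo, SuppID, SName} nor all of R2 = {Weight, PartNo, SuppID, SName}, so the common attributes are not a superkey of either fragment. The join is lossy.

No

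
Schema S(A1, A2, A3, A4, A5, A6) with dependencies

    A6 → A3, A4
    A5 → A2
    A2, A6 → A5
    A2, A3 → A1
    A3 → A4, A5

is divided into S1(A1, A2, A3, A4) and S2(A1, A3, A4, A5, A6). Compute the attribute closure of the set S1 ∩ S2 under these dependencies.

S1 ∩ S2 = {A1, A3, A4}.
A3 → A4, A5 applies, adding A5
A5 → A2 applies, adding A2
Closure: {A1, A2, A3, A4, A5}.

A1, A2, A3, A4, A5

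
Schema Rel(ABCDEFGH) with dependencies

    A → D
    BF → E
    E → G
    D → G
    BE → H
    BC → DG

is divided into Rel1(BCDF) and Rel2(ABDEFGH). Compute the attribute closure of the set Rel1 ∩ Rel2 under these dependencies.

BDEFGH

Rel1 ∩ Rel2 = {BDF}.
BF → E applies, adding E
E → G applies, adding G
BE → H applies, adding H
Closure: {BDEFGH}.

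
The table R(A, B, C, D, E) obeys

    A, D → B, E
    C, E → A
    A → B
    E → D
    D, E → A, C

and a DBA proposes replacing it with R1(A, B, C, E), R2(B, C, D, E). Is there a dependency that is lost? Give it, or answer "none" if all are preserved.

Check A, D → B, E: no single fragment contains all of {A, B, D, E}, and the restricted closure of {A, D} across the fragments never reaches {B, E}.
C, E → A is preserved.
A → B is preserved.
E → D is preserved.
D, E → A, C is preserved.

A, D → B, E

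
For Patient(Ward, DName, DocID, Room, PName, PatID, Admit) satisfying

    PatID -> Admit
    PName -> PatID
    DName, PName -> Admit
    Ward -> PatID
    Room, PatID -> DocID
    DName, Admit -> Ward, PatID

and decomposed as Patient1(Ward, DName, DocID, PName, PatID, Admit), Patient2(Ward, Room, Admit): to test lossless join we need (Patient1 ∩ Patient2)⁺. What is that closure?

Patient1 ∩ Patient2 = {Ward, Admit}.
Ward → PatID applies, adding PatID
Closure: {Ward, PatID, Admit}.

Ward, PatID, Admit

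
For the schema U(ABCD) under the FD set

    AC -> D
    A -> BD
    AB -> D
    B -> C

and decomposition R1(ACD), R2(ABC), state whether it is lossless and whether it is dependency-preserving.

Lossless test: (AC)⁺ = {ABCD}, which contains all of one fragment — lossless.
Dependency preservation: A → BD; AB → D are not contained in any single fragment, but the restricted closure of each left-hand side across the fragments still reaches the right-hand side; the remaining FDs each lie inside some fragment. All dependencies are preserved.

lossless and dependency-preserving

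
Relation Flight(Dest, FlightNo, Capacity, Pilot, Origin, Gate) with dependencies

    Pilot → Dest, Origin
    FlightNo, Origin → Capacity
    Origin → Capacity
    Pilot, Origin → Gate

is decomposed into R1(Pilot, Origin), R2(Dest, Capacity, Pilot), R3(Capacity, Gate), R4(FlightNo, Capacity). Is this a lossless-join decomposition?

Chase test. Columns are Dest, FlightNo, Capacity, Pilot, Origin, Gate; row i has aⱼ where attribute j ∈ Ri, else bᵢⱼ.
Initial tableau (one row per fragment):
  row 1: b11 b12 b13 a4 a5 b16
  row 2: a1 b22 a3 a4 b25 b26
  row 3: b31 b32 a3 b34 b35 a6
  row 4: b41 a2 a3 b44 b45 b46
Rows 1 and 2 agree on Pilot; apply Pilot→Dest, Origin and equate their Dest, Origin entries.
Rows 1 and 2 agree on Origin; apply Origin→Capacity and equate their Capacity entries.
Rows 1 and 2 agree on Pilot, Origin; apply Pilot, Origin→Gate and equate their Gate entries.
No row becomes fully distinguished — the join is lossy.

No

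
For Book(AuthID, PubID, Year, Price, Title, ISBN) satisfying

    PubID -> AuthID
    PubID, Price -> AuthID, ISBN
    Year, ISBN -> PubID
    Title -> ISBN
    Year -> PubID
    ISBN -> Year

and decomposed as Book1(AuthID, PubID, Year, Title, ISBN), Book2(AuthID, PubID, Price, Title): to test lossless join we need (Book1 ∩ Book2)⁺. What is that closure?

AuthID, PubID, Year, Title, ISBN

Book1 ∩ Book2 = {AuthID, PubID, Title}.
Title → ISBN applies, adding ISBN
ISBN → Year applies, adding Year
Closure: {AuthID, PubID, Year, Title, ISBN}.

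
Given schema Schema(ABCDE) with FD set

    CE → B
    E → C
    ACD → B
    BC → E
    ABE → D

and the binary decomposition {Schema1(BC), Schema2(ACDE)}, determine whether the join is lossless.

Common attributes: Schema1 ∩ Schema2 = {C}.
No dependency enlarges {C}, so (C)⁺ = {C}.
The closure contains neither all of Schema1 = {BC} nor all of Schema2 = {ACDE}, so the common attributes are not a superkey of either fragment. The join is lossy.

No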